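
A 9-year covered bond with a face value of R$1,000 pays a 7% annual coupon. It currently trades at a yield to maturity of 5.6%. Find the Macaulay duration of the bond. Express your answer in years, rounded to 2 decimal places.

7.07 years

Periodic yield y = 0.056. Discount each cash flow and weight by its year:
  t   CF        PV=CF/(1+0.056)^t    t·PV
  1        70.00        66.2879        66.2879
  2        70.00        62.7726       125.5452
  3        70.00        59.4438       178.3313
  4        70.00        56.2914       225.1658
  5        70.00        53.3063       266.5314
  6        70.00        50.4794       302.8766
  7        70.00        47.8025       334.6175
  8        70.00        45.2675       362.1402
  9     1,070.00       655.2522     5,897.2702
  Σ                  1,096.9037     7,758.7661
Price P = Σ PV = 1,096.9037.
Macaulay duration = Σ(t·PV) / P = 7,758.7661 / 1,096.9037 = 7.07333 years.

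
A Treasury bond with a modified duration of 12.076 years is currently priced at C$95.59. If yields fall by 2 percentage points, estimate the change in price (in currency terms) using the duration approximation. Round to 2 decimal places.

Duration approximation: ΔP/P ≈ -D_mod · Δy = -12.076 × (-0.02) = +0.241520.
ΔP ≈ 95.59 × (+0.241520) = +23.0868968.

+C$23.09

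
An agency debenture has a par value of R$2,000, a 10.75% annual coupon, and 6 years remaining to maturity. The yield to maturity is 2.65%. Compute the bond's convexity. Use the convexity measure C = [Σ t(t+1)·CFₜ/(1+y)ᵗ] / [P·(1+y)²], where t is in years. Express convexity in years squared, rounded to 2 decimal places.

With y = 0.0265:
  t   CF        PV=CF/(1+0.0265)^t    t·PV        t(t+1)·PV
  1       215.00       209.4496       209.4496         418.8992
  2       215.00       204.0425       408.0849       1,224.2548
  3       215.00       198.7749       596.3248       2,385.2991
  4       215.00       193.6434       774.5735       3,872.8675
  5       215.00       188.6443       943.2215       5,659.3291
  6     2,215.00     1,893.3025    11,359.8150      79,518.7050
  Σ                  2,887.8571    14,291.4693      93,079.3546
P = 2,887.8571.
Convexity = Σ t(t+1)·PV / [P·(1+y)²] = 93,079.3546 / (2,887.8571 × 1.053702) = 30.58861.

30.59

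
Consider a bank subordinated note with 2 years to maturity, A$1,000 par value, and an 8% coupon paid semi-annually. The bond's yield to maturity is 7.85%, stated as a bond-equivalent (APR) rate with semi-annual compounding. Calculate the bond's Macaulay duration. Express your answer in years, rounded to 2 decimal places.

1.89 years

Periodic yield y = 0.03925. Discount each cash flow and weight by its period:
  t   CF        PV=CF/(1+0.03925)^t    t·PV
  1        40.00        38.4893        38.4893
  2        40.00        37.0356        74.0713
  3        40.00        35.6369       106.9107
  4     1,040.00       891.5654     3,566.2616
  Σ                  1,002.7272     3,785.7329
Price P = Σ PV = 1,002.7272.
Macaulay duration = Σ(t·PV) / P = 3,785.7329 / 1,002.7272 = 3.77544 half-year periods.
In years: 3.77544 / 2 = 1.88772 years.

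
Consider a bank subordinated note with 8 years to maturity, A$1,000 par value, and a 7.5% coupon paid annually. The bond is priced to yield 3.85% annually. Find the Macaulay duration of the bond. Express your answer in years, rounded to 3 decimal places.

6.494 years

Periodic yield y = 0.0385. Discount each cash flow and weight by its year:
  t   CF        PV=CF/(1+0.0385)^t    t·PV
  1        75.00        72.2195        72.2195
  2        75.00        69.5422       139.0843
  3        75.00        66.9641       200.8922
  4        75.00        64.4815       257.9261
  5        75.00        62.0910       310.4551
  6        75.00        59.7891       358.7348
  7        75.00        57.5726       403.0081
  8     1,075.00       794.6144     6,356.9156
  Σ                  1,247.2745     8,099.2357
Price P = Σ PV = 1,247.2745.
Macaulay duration = Σ(t·PV) / P = 8,099.2357 / 1,247.2745 = 6.49355 years.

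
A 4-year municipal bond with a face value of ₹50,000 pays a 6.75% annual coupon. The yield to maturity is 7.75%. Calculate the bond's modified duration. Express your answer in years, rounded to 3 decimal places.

3.368 years

Periodic yield y = 0.0775. First find Macaulay duration:
  t   CF        PV=CF/(1+0.0775)^t    t·PV
  1     3,375.00     3,132.2506     3,132.2506
  2     3,375.00     2,906.9611     5,813.9222
  3     3,375.00     2,697.8757     8,093.6272
  4    53,375.00    39,597.5917   158,390.3666
  Σ                 48,334.6791   175,430.1666
P = 48,334.6791; Macaulay duration = 175,430.1666 / 48,334.6791 = 3.62949 years.
Modified duration = D_Mac / (1 + y) = 3.62949 / 1.0775 = 3.36843 years.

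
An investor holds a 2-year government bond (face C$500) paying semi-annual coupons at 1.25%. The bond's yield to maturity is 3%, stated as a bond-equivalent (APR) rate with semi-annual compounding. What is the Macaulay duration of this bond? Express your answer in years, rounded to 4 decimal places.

Periodic yield y = 0.015. Discount each cash flow and weight by its period:
  t   CF        PV=CF/(1+0.015)^t    t·PV
  1        3.125         3.0788         3.0788
  2        3.125         3.0333         6.0666
  3        3.125         2.9885         8.9655
  4      503.125       474.0364     1,896.1458
  Σ                    483.1371     1,914.2567
Price P = Σ PV = 483.1371.
Macaulay duration = Σ(t·PV) / P = 1,914.2567 / 483.1371 = 3.96214 half-year periods.
In years: 3.96214 / 2 = 1.98107 years.

1.9811 years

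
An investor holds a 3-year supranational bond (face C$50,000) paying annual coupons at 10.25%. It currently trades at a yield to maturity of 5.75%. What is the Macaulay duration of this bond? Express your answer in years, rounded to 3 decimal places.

Periodic yield y = 0.0575. Discount each cash flow and weight by its year:
  t   CF        PV=CF/(1+0.0575)^t    t·PV
  1     5,125.00     4,846.3357     4,846.3357
  2     5,125.00     4,582.8234     9,165.6467
  3    55,125.00    46,613.0450   139,839.1351
  Σ                 56,042.2041   153,851.1175
Price P = Σ PV = 56,042.2041.
Macaulay duration = Σ(t·PV) / P = 153,851.1175 / 56,042.2041 = 2.74527 years.

2.745 years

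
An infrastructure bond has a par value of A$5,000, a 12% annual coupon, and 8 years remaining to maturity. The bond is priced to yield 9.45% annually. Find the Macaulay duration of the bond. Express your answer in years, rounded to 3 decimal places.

5.723 years

Periodic yield y = 0.0945. Discount each cash flow and weight by its year:
  t   CF        PV=CF/(1+0.0945)^t    t·PV
  1       600.00       548.1955       548.1955
  2       600.00       500.8639     1,001.7278
  3       600.00       457.6189     1,372.8567
  4       600.00       418.1077     1,672.4309
  5       600.00       382.0080     1,910.0398
  6       600.00       349.0251     2,094.1506
  7       600.00       318.8900     2,232.2299
  8     5,600.00     2,719.3299    21,754.6393
  Σ                  5,694.0390    32,586.2705
Price P = Σ PV = 5,694.0390.
Macaulay duration = Σ(t·PV) / P = 32,586.2705 / 5,694.0390 = 5.72287 years.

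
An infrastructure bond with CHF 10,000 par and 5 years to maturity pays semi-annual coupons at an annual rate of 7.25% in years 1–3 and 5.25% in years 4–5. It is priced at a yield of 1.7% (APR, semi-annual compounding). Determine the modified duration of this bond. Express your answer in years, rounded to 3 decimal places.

4.342 years

Periodic yield y = 0.0085. First find Macaulay duration:
  t   CF        PV=CF/(1+0.0085)^t    t·PV
  1       362.50       359.4447       359.4447
  2       362.50       356.4152       712.8304
  3       362.50       353.4112     1,060.2336
  4       362.50       350.4325     1,401.7301
  5       362.50       347.4789     1,737.3947
  6       362.50       344.5503     2,067.3016
  7       262.50       247.3990     1,731.7932
  8       262.50       245.3139     1,962.5109
  9       262.50       243.2463     2,189.2164
  10   10,262.50     9,429.6190    94,296.1898
  Σ                 12,277.3110   107,518.6454
P = 12,277.3110; Macaulay duration = 107,518.6454 / 12,277.3110 = 8.75751 half-year periods = 4.37875 years.
Modified duration = D_Mac / (1 + y) = 4.37875 / 1.0085 = 4.34185 years.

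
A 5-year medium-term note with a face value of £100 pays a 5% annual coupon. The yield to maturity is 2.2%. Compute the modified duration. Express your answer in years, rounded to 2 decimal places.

4.48 years

Periodic yield y = 0.022. First find Macaulay duration:
  t   CF        PV=CF/(1+0.022)^t    t·PV
  1         5.00         4.8924         4.8924
  2         5.00         4.7871         9.5741
  3         5.00         4.6840        14.0520
  4         5.00         4.5832        18.3327
  5       105.00        94.1748       470.8741
  Σ                    113.1214       517.7253
P = 113.1214; Macaulay duration = 517.7253 / 113.1214 = 4.57672 years.
Modified duration = D_Mac / (1 + y) = 4.57672 / 1.022 = 4.47820 years.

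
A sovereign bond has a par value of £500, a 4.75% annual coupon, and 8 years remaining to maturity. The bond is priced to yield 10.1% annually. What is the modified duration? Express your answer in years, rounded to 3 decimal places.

Periodic yield y = 0.101. First find Macaulay duration:
  t   CF        PV=CF/(1+0.101)^t    t·PV
  1        23.75        21.5713        21.5713
  2        23.75        19.5925        39.1849
  3        23.75        17.7952        53.3855
  4        23.75        16.1627        64.6509
  5        23.75        14.6800        73.4002
  6        23.75        13.3334        80.0002
  7        23.75        12.1102        84.7716
  8       523.75       242.5635     1,940.5082
  Σ                    357.8088     2,357.4726
P = 357.8088; Macaulay duration = 2,357.4726 / 357.8088 = 6.58864 years.
Modified duration = D_Mac / (1 + y) = 6.58864 / 1.101 = 5.98423 years.

5.984 years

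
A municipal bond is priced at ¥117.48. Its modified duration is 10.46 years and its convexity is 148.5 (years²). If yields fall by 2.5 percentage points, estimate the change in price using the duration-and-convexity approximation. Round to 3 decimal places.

+¥36.173

Duration effect: -D_mod·Δy = -10.46 × (-0.025) = +0.261500
Convexity effect: ½·C·(Δy)² = 0.5 × 148.5 × (-0.025)² = +0.04640625
ΔP/P ≈ +0.261500 + 0.04640625 = +0.30790625
ΔP ≈ 117.48 × (+0.30790625) = +36.17282625.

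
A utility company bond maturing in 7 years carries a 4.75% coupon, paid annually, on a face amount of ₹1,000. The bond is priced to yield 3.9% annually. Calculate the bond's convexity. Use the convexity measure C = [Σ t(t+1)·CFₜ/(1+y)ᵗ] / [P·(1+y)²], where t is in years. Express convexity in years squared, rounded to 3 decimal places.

With y = 0.039:
  t   CF        PV=CF/(1+0.039)^t    t·PV        t(t+1)·PV
  1        47.50        45.7170        45.7170          91.4341
  2        47.50        44.0010        88.0020         264.0060
  3        47.50        42.3494       127.0481         508.1925
  4        47.50        40.7597       163.0390         815.1948
  5        47.50        39.2298       196.1489       1,176.8934
  6        47.50        37.7572       226.5435       1,585.8044
  7     1,047.50       801.3924     5,609.7465      44,877.9723
  Σ                  1,051.2065     6,456.2450      49,319.4974
P = 1,051.2065.
Convexity = Σ t(t+1)·PV / [P·(1+y)²] = 49,319.4974 / (1,051.2065 × 1.079521) = 43.46098.

43.461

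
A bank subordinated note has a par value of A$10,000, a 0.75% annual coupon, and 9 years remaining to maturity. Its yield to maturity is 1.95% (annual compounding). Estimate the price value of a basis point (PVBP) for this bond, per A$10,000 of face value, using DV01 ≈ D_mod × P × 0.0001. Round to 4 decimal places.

A$7.7126

Periodic yield y = 0.0195.
  t   CF        PV=CF/(1+0.0195)^t    t·PV
  1        75.00        73.5655        73.5655
  2        75.00        72.1584       144.3168
  3        75.00        70.7782       212.3346
  4        75.00        69.4244       277.6977
  5        75.00        68.0966       340.4828
  6        75.00        66.7941       400.7644
  7        75.00        65.5165       458.6155
  8        75.00        64.2634       514.1069
  9    10,075.00     8,467.5932    76,208.3385
  Σ                  9,018.1901    78,630.2226
P = 9,018.1901; D_Mac = 8.71907 yrs; D_mod = 8.55230 yrs.
DV01 ≈ 8.55230 × 9,018.1901 × 0.0001 = 7.712626.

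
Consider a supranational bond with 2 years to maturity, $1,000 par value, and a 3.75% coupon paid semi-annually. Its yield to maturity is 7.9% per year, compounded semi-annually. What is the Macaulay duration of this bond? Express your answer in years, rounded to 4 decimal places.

Periodic yield y = 0.0395. Discount each cash flow and weight by its period:
  t   CF        PV=CF/(1+0.0395)^t    t·PV
  1        18.75        18.0375        18.0375
  2        18.75        17.3521        34.7042
  3        18.75        16.6927        50.0782
  4     1,018.75       872.5085     3,490.0338
  Σ                    924.5908     3,592.8538
Price P = Σ PV = 924.5908.
Macaulay duration = Σ(t·PV) / P = 3,592.8538 / 924.5908 = 3.88589 half-year periods.
In years: 3.88589 / 2 = 1.94294 years.

1.9429 years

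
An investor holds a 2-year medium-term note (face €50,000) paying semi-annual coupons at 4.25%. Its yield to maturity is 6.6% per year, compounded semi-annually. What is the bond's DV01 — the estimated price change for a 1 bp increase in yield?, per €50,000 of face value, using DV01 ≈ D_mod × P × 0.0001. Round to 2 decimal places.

€8.97

Periodic yield y = 0.033.
  t   CF        PV=CF/(1+0.033)^t    t·PV
  1     1,062.50     1,028.5576     1,028.5576
  2     1,062.50       995.6995     1,991.3990
  3     1,062.50       963.8911     2,891.6733
  4    51,062.50    44,843.6328   179,374.5312
  Σ                 47,831.7810   185,286.1612
P = 47,831.7810; D_Mac = 3.87370 half-year periods = 1.93685 yrs; D_mod = 1.87498 yrs.
DV01 ≈ 1.87498 × 47,831.7810 × 0.0001 = 8.968352.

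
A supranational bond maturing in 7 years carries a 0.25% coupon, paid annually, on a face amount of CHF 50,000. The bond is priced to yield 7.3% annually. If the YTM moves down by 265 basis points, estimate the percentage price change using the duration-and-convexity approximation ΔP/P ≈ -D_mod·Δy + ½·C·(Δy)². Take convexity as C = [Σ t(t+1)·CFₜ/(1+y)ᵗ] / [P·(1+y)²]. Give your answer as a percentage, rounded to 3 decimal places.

With y = 0.073:
  t   CF        PV=CF/(1+0.073)^t    t·PV        t(t+1)·PV
  1       125.00       116.4958       116.4958         232.9916
  2       125.00       108.5702       217.1404         651.4211
  3       125.00       101.1838       303.5513       1,214.2052
  4       125.00        94.2999       377.1995       1,885.9975
  5       125.00        87.8843       439.4216       2,636.5296
  6       125.00        81.9052       491.4314       3,440.0200
  7    50,125.00    30,609.5068   214,266.5475   1,714,132.3802
  Σ                 31,199.8460   216,211.7875   1,724,193.5453
P = 31,199.8460; D_Mac = 6.92990 yrs; D_mod = 6.45843 yrs; C = 47.99921.
Duration effect: -6.45843 × (-0.0265) = +0.171148
Convexity effect: 0.5 × 47.99921 × (-0.0265)² = +0.0168537
ΔP/P ≈ +0.171148 + 0.0168537 = +0.188002 = +18.8002%.

+18.800%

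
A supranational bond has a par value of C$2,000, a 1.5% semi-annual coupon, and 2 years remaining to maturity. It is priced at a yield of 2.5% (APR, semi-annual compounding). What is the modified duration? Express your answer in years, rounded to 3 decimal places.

Periodic yield y = 0.0125. First find Macaulay duration:
  t   CF        PV=CF/(1+0.0125)^t    t·PV
  1        15.00        14.8148        14.8148
  2        15.00        14.6319        29.2638
  3        15.00        14.4513        43.3538
  4     2,015.00     1,917.3214     7,669.2857
  Σ                  1,961.2194     7,756.7181
P = 1,961.2194; Macaulay duration = 7,756.7181 / 1,961.2194 = 3.95505 half-year periods = 1.97752 years.
Modified duration = D_Mac / (1 + y) = 1.97752 / 1.0125 = 1.95311 years.

1.953 years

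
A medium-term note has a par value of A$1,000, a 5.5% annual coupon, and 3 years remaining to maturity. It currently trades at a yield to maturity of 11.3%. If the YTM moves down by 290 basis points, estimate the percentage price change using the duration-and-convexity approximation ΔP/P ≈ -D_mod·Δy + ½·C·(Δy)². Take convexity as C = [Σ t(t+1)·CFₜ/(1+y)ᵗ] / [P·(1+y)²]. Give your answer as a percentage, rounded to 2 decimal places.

With y = 0.113:
  t   CF        PV=CF/(1+0.113)^t    t·PV        t(t+1)·PV
  1        55.00        49.4160        49.4160          98.8320
  2        55.00        44.3989        88.7978         266.3935
  3     1,055.00       765.1859     2,295.5577       9,182.2310
  Σ                    859.0008     2,433.7716       9,547.4564
P = 859.0008; D_Mac = 2.83326 yrs; D_mod = 2.54561 yrs; C = 8.97230.
Duration effect: -2.54561 × (-0.029) = +0.073823
Convexity effect: 0.5 × 8.97230 × (-0.029)² = +0.0037729
ΔP/P ≈ +0.073823 + 0.0037729 = +0.077595 = +7.7595%.

+7.76%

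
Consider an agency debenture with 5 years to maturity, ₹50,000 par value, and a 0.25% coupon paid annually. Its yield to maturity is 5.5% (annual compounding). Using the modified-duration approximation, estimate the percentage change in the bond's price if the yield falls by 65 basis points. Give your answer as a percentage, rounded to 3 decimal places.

Periodic yield y = 0.055. Modified duration first:
  t   CF        PV=CF/(1+0.055)^t    t·PV
  1       125.00       118.4834       118.4834
  2       125.00       112.3066       224.6131
  3       125.00       106.4517       319.3551
  4       125.00       100.9021       403.6084
  5    50,125.00    38,352.3595   191,761.7974
  Σ                 38,790.5033   192,827.8574
P = 38,790.5033; D_Mac = 4.97101 yrs; D_mod = 4.97101/(1+0.055) = 4.71185 yrs.
ΔP/P ≈ -D_mod · Δy = -4.71185 × (-0.0065) = +0.030627 = +3.0627%.

+3.063%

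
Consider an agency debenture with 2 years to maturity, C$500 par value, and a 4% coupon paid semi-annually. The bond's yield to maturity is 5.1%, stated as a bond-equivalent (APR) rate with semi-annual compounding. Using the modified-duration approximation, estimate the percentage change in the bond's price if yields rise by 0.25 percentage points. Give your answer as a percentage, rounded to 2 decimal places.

-0.47%

Periodic yield y = 0.0255. Modified duration first:
  t   CF        PV=CF/(1+0.0255)^t    t·PV
  1        10.00         9.7513         9.7513
  2        10.00         9.5089        19.0177
  3        10.00         9.2724        27.8173
  4       510.00       461.1344     1,844.5376
  Σ                    489.6670     1,901.1239
P = 489.6670; D_Mac = 3.88248 half-year periods = 1.94124 yrs; D_mod = 1.94124/(1+0.0255) = 1.89297 yrs.
ΔP/P ≈ -D_mod · Δy = -1.89297 × (+0.0025) = -0.004732 = -0.4732%.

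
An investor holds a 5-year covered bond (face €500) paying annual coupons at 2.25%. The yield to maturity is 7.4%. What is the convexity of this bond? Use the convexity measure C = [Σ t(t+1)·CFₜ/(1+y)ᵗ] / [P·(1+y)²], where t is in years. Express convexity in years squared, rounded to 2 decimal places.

24.31

With y = 0.074:
  t   CF        PV=CF/(1+0.074)^t    t·PV        t(t+1)·PV
  1        11.25        10.4749        10.4749          20.9497
  2        11.25         9.7531        19.5063          58.5188
  3        11.25         9.0811        27.2434         108.9735
  4        11.25         8.4554        33.8217         169.1085
  5       511.25       357.7766     1,788.8829      10,733.2975
  Σ                    395.5411     1,879.9291      11,090.8480
P = 395.5411.
Convexity = Σ t(t+1)·PV / [P·(1+y)²] = 11,090.8480 / (395.5411 × 1.153476) = 24.30886.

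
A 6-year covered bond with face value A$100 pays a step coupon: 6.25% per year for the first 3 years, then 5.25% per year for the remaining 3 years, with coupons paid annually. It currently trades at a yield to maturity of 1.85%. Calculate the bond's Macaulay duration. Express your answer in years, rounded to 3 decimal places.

5.286 years

Periodic yield y = 0.0185. Discount each cash flow and weight by its year:
  t   CF        PV=CF/(1+0.0185)^t    t·PV
  1         6.25         6.1365         6.1365
  2         6.25         6.0250        12.0500
  3         6.25         5.9156        17.7467
  4         5.25         4.8788        19.5153
  5         5.25         4.7902        23.9510
  6       105.25        94.2879       565.7273
  Σ                    122.0340       645.1269
Price P = Σ PV = 122.0340.
Macaulay duration = Σ(t·PV) / P = 645.1269 / 122.0340 = 5.28645 years.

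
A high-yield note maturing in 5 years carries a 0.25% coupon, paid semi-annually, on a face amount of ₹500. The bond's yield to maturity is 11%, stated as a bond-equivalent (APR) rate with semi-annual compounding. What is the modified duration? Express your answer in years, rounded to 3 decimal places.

Periodic yield y = 0.055. First find Macaulay duration:
  t   CF        PV=CF/(1+0.055)^t    t·PV
  1        0.625         0.5924         0.5924
  2        0.625         0.5615         1.1231
  3        0.625         0.5323         1.5968
  4        0.625         0.5045         2.0180
  5        0.625         0.4782         2.3910
  6        0.625         0.4533         2.7197
  7        0.625         0.4296         3.0075
  8        0.625         0.4072         3.2580
  9        0.625         0.3860         3.4742
  10     500.625       293.0812     2,930.8118
  Σ                    297.4263     2,950.9926
P = 297.4263; Macaulay duration = 2,950.9926 / 297.4263 = 9.92176 half-year periods = 4.96088 years.
Modified duration = D_Mac / (1 + y) = 4.96088 / 1.055 = 4.70226 years.

4.702 years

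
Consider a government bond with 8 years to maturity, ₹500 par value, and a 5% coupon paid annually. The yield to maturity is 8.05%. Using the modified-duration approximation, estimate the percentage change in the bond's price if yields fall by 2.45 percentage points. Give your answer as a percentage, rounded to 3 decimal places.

Periodic yield y = 0.0805. Modified duration first:
  t   CF        PV=CF/(1+0.0805)^t    t·PV
  1        25.00        23.1374        23.1374
  2        25.00        21.4136        42.8273
  3        25.00        19.8183        59.4548
  4        25.00        18.3418        73.3670
  5        25.00        16.9752        84.8762
  6        25.00        15.7105        94.2633
  7        25.00        14.5401       101.7805
  8       525.00       282.5928     2,260.7426
  Σ                    412.5298     2,740.4492
P = 412.5298; D_Mac = 6.64303 yrs; D_mod = 6.64303/(1+0.0805) = 6.14811 yrs.
ΔP/P ≈ -D_mod · Δy = -6.14811 × (-0.0245) = +0.150629 = +15.0629%.

+15.063%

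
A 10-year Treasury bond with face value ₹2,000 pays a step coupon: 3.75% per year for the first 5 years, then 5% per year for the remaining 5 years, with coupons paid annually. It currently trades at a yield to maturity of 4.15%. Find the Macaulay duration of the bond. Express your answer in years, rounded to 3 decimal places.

8.466 years

Periodic yield y = 0.0415. Discount each cash flow and weight by its year:
  t   CF        PV=CF/(1+0.0415)^t    t·PV
  1        75.00        72.0115        72.0115
  2        75.00        69.1421       138.2842
  3        75.00        66.3871       199.1612
  4        75.00        63.7418       254.9671
  5        75.00        61.2019       306.0095
  6       100.00        78.3510       470.1058
  7       100.00        75.2290       526.6027
  8       100.00        72.2314       577.8509
  9       100.00        69.3532       624.1788
  10    2,100.00     1,398.3843    13,983.8434
  Σ                  2,026.0332    17,153.0152
Price P = Σ PV = 2,026.0332.
Macaulay duration = Σ(t·PV) / P = 17,153.0152 / 2,026.0332 = 8.46631 years.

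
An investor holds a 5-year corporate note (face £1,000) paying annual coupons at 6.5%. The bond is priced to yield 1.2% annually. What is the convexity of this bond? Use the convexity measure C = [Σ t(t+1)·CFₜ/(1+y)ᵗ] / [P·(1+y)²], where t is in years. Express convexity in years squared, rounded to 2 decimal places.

With y = 0.012:
  t   CF        PV=CF/(1+0.012)^t    t·PV        t(t+1)·PV
  1        65.00        64.2292        64.2292         128.4585
  2        65.00        63.4676       126.9353         380.8058
  3        65.00        62.7151       188.1452         752.5807
  4        65.00        61.9714       247.8856       1,239.4280
  5     1,065.00     1,003.3375     5,016.6875      30,100.1251
  Σ                  1,255.7208     5,643.8828      32,601.3981
P = 1,255.7208.
Convexity = Σ t(t+1)·PV / [P·(1+y)²] = 32,601.3981 / (1,255.7208 × 1.024144) = 25.35024.

25.35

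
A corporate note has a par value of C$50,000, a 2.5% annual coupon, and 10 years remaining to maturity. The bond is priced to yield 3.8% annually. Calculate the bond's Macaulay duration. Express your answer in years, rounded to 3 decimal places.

Periodic yield y = 0.038. Discount each cash flow and weight by its year:
  t   CF        PV=CF/(1+0.038)^t    t·PV
  1     1,250.00     1,204.2389     1,204.2389
  2     1,250.00     1,160.1531     2,320.3062
  3     1,250.00     1,117.6812     3,353.0437
  4     1,250.00     1,076.7642     4,307.0567
  5     1,250.00     1,037.3451     5,186.7253
  6     1,250.00       999.3690     5,996.2143
  7     1,250.00       962.7833     6,739.4829
  8     1,250.00       927.5369     7,420.2950
  9     1,250.00       893.5808     8,042.2272
  10   51,250.00    35,295.5810   352,955.8095
  Σ                 44,675.0334   397,525.3998
Price P = Σ PV = 44,675.0334.
Macaulay duration = Σ(t·PV) / P = 397,525.3998 / 44,675.0334 = 8.89816 years.

8.898 years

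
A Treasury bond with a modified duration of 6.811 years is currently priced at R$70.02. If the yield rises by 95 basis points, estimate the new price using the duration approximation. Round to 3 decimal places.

R$65.489

Duration approximation: ΔP/P ≈ -D_mod · Δy = -6.811 × (+0.0095) = -0.0647045.
New price ≈ 70.02 × (1 - 0.0647045) = 65.48939091.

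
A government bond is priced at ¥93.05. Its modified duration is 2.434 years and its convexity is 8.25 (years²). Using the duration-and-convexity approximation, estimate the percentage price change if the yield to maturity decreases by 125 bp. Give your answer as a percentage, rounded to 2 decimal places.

+3.11%

Duration effect: -D_mod·Δy = -2.434 × (-0.0125) = +0.030425
Convexity effect: ½·C·(Δy)² = 0.5 × 8.25 × (-0.0125)² = +0.00064453125
ΔP/P ≈ +0.030425 + 0.00064453125 = +0.03106953125
= +3.106953125%.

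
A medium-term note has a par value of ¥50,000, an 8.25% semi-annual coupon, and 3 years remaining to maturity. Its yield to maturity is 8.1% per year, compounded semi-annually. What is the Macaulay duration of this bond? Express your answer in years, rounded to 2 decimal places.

2.72 years

Periodic yield y = 0.0405. Discount each cash flow and weight by its period:
  t   CF        PV=CF/(1+0.0405)^t    t·PV
  1     2,062.50     1,982.2201     1,982.2201
  2     2,062.50     1,905.0650     3,810.1299
  3     2,062.50     1,830.9130     5,492.7389
  4     2,062.50     1,759.6473     7,038.5891
  5     2,062.50     1,691.1555     8,455.7773
  6    52,062.50    41,027.2598   246,163.5588
  Σ                 50,196.2606   272,943.0141
Price P = Σ PV = 50,196.2606.
Macaulay duration = Σ(t·PV) / P = 272,943.0141 / 50,196.2606 = 5.43752 half-year periods.
In years: 5.43752 / 2 = 2.71876 years.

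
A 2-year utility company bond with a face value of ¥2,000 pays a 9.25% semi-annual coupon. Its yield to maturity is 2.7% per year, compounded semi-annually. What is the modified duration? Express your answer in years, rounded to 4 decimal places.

Periodic yield y = 0.0135. First find Macaulay duration:
  t   CF        PV=CF/(1+0.0135)^t    t·PV
  1        92.50        91.2679        91.2679
  2        92.50        90.0522       180.1044
  3        92.50        88.8527       266.5580
  4     2,092.50     1,983.2180     7,932.8720
  Σ                  2,253.3907     8,470.8022
P = 2,253.3907; Macaulay duration = 8,470.8022 / 2,253.3907 = 3.75914 half-year periods = 1.87957 years.
Modified duration = D_Mac / (1 + y) = 1.87957 / 1.0135 = 1.85453 years.

1.8545 years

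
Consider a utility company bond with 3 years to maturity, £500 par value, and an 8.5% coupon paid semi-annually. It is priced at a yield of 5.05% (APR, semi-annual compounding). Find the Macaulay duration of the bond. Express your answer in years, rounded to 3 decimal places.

Periodic yield y = 0.02525. Discount each cash flow and weight by its period:
  t   CF        PV=CF/(1+0.02525)^t    t·PV
  1        21.25        20.7267        20.7267
  2        21.25        20.2162        40.4324
  3        21.25        19.7183        59.1549
  4        21.25        19.2327        76.9307
  5        21.25        18.7590        93.7951
  6       521.25       448.8150     2,692.8902
  Σ                    547.4679     2,983.9300
Price P = Σ PV = 547.4679.
Macaulay duration = Σ(t·PV) / P = 2,983.9300 / 547.4679 = 5.45042 half-year periods.
In years: 5.45042 / 2 = 2.72521 years.

2.725 years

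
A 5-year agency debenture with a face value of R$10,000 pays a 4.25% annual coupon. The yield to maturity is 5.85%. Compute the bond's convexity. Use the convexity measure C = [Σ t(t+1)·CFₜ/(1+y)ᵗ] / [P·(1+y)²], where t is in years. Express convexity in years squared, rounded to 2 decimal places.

With y = 0.0585:
  t   CF        PV=CF/(1+0.0585)^t    t·PV        t(t+1)·PV
  1       425.00       401.5116       401.5116         803.0231
  2       425.00       379.3213       758.6426       2,275.9277
  3       425.00       358.3574     1,075.0721       4,300.2885
  4       425.00       338.5521     1,354.2083       6,771.0415
  5    10,425.00     7,845.5203    39,227.6016     235,365.6098
  Σ                  9,323.2626    42,817.0362     249,515.8906
P = 9,323.2626.
Convexity = Σ t(t+1)·PV / [P·(1+y)²] = 249,515.8906 / (9,323.2626 × 1.120422) = 23.88628.

23.89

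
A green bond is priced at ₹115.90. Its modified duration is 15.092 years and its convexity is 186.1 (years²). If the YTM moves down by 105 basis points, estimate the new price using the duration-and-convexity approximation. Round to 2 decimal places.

₹135.46

Duration effect: -D_mod·Δy = -15.092 × (-0.0105) = +0.158466
Convexity effect: ½·C·(Δy)² = 0.5 × 186.1 × (-0.0105)² = +0.0102587625
ΔP/P ≈ +0.158466 + 0.0102587625 = +0.1687247625
New price ≈ 115.90 × (1 + 0.1687247625) = 135.45519997375.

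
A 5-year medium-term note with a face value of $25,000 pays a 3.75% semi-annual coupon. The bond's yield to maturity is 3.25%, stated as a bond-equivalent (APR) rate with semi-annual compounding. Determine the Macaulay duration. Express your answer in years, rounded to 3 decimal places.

4.611 years

Periodic yield y = 0.01625. Discount each cash flow and weight by its period:
  t   CF        PV=CF/(1+0.01625)^t    t·PV
  1       468.75       461.2546       461.2546
  2       468.75       453.8791       907.7582
  3       468.75       446.6215     1,339.8644
  4       468.75       439.4799     1,757.9197
  5       468.75       432.4526     2,162.2629
  6       468.75       425.5376     2,553.2255
  7       468.75       418.7332     2,931.1322
  8       468.75       412.0376     3,296.3005
  9       468.75       405.4490     3,649.0412
  10   25,468.75    21,677.1431   216,771.4309
  Σ                 25,572.5881   235,830.1902
Price P = Σ PV = 25,572.5881.
Macaulay duration = Σ(t·PV) / P = 235,830.1902 / 25,572.5881 = 9.22199 half-year periods.
In years: 9.22199 / 2 = 4.61100 years.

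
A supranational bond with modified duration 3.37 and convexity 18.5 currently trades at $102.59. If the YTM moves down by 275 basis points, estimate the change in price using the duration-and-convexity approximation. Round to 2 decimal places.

+$10.23

Duration effect: -D_mod·Δy = -3.37 × (-0.0275) = +0.092675
Convexity effect: ½·C·(Δy)² = 0.5 × 18.5 × (-0.0275)² = +0.0069953125
ΔP/P ≈ +0.092675 + 0.0069953125 = +0.0996703125
ΔP ≈ 102.59 × (+0.0996703125) = +10.225177359375.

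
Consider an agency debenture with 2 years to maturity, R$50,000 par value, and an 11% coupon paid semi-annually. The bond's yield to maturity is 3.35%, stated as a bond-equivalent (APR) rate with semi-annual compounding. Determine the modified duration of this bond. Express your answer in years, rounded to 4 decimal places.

Periodic yield y = 0.01675. First find Macaulay duration:
  t   CF        PV=CF/(1+0.01675)^t    t·PV
  1     2,750.00     2,704.6963     2,704.6963
  2     2,750.00     2,660.1390     5,320.2780
  3     2,750.00     2,616.3157     7,848.9472
  4    52,750.00    49,358.9304   197,435.7214
  Σ                 57,340.0814   213,309.6429
P = 57,340.0814; Macaulay duration = 213,309.6429 / 57,340.0814 = 3.72008 half-year periods = 1.86004 years.
Modified duration = D_Mac / (1 + y) = 1.86004 / 1.01675 = 1.82940 years.

1.8294 years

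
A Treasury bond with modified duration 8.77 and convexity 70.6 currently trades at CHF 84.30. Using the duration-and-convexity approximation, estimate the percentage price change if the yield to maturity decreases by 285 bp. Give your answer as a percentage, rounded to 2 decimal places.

+27.86%

Duration effect: -D_mod·Δy = -8.77 × (-0.0285) = +0.249945
Convexity effect: ½·C·(Δy)² = 0.5 × 70.6 × (-0.0285)² = +0.028672425
ΔP/P ≈ +0.249945 + 0.028672425 = +0.278617425
= +27.8617425%.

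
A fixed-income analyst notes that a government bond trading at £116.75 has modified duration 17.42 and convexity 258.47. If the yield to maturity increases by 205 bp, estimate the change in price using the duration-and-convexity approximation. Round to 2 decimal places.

Duration effect: -D_mod·Δy = -17.42 × (+0.0205) = -0.357110
Convexity effect: ½·C·(Δy)² = 0.5 × 258.47 × (0.0205)² = +0.05431100875
ΔP/P ≈ -0.357110 + 0.05431100875 = -0.30279899125
ΔP ≈ 116.75 × (-0.30279899125) = -35.3517822284375.

-£35.35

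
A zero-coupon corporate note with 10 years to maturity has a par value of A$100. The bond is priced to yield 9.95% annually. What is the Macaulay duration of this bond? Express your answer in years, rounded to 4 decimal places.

10.0000 years

A zero-coupon bond has a single cash flow at maturity, so its Macaulay duration equals its maturity: 10 years.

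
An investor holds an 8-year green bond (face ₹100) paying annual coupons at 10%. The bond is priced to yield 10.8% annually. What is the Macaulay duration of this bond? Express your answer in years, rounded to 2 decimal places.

Periodic yield y = 0.108. Discount each cash flow and weight by its year:
  t   CF        PV=CF/(1+0.108)^t    t·PV
  1        10.00         9.0253         9.0253
  2        10.00         8.1456        16.2911
  3        10.00         7.3516        22.0547
  4        10.00         6.6350        26.5400
  5        10.00         5.9883        29.9413
  6        10.00         5.4046        32.4274
  7        10.00         4.8778        34.1444
  8       110.00        48.4256       387.4044
  Σ                     95.8536       557.8288
Price P = Σ PV = 95.8536.
Macaulay duration = Σ(t·PV) / P = 557.8288 / 95.8536 = 5.81959 years.

5.82 years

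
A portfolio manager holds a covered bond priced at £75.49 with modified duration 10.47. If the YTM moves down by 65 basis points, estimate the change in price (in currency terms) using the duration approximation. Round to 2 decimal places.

Duration approximation: ΔP/P ≈ -D_mod · Δy = -10.47 × (-0.0065) = +0.068055.
ΔP ≈ 75.49 × (+0.068055) = +5.13747195.

+£5.14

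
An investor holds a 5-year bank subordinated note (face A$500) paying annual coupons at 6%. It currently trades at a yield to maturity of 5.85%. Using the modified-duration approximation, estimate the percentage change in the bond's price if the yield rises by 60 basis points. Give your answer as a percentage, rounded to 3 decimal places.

-2.532%

Periodic yield y = 0.0585. Modified duration first:
  t   CF        PV=CF/(1+0.0585)^t    t·PV
  1        30.00        28.3420        28.3420
  2        30.00        26.7756        53.5512
  3        30.00        25.2958        75.8874
  4        30.00        23.8978        95.5912
  5       530.00       398.8610     1,994.3049
  Σ                    503.1722     2,247.6768
P = 503.1722; D_Mac = 4.46701 yrs; D_mod = 4.46701/(1+0.0585) = 4.22014 yrs.
ΔP/P ≈ -D_mod · Δy = -4.22014 × (+0.006) = -0.025321 = -2.5321%.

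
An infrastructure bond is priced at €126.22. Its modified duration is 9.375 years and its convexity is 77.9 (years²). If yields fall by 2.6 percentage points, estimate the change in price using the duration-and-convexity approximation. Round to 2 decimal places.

Duration effect: -D_mod·Δy = -9.375 × (-0.026) = +0.243750
Convexity effect: ½·C·(Δy)² = 0.5 × 77.9 × (-0.026)² = +0.0263302
ΔP/P ≈ +0.243750 + 0.0263302 = +0.2700802
ΔP ≈ 126.22 × (+0.2700802) = +34.089522844.

+€34.09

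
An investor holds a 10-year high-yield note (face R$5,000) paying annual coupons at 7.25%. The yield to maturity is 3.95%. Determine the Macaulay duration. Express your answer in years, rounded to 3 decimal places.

Periodic yield y = 0.0395. Discount each cash flow and weight by its year:
  t   CF        PV=CF/(1+0.0395)^t    t·PV
  1       362.50       348.7253       348.7253
  2       362.50       335.4741       670.9482
  3       362.50       322.7264       968.1793
  4       362.50       310.4631     1,241.8525
  5       362.50       298.6658     1,493.3292
  6       362.50       287.3168     1,723.9009
  7       362.50       276.3991     1,934.7934
  8       362.50       265.8962     2,127.1693
  9       362.50       255.7924     2,302.1312
  10    5,362.50     3,640.1759    36,401.7589
  Σ                  6,341.6351    49,212.7882
Price P = Σ PV = 6,341.6351.
Macaulay duration = Σ(t·PV) / P = 49,212.7882 / 6,341.6351 = 7.76027 years.

7.760 years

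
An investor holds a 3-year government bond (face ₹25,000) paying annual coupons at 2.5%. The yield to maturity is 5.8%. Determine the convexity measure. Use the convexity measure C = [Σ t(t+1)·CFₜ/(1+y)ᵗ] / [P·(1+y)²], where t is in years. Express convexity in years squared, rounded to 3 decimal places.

With y = 0.058:
  t   CF        PV=CF/(1+0.058)^t    t·PV        t(t+1)·PV
  1       625.00       590.7372       590.7372       1,181.4745
  2       625.00       558.3528     1,116.7056       3,350.1167
  3    25,625.00    21,637.4895    64,912.4686     259,649.8745
  Σ                 22,786.5796    66,619.9114     264,181.4657
P = 22,786.5796.
Convexity = Σ t(t+1)·PV / [P·(1+y)²] = 264,181.4657 / (22,786.5796 × 1.119364) = 10.35743.

10.357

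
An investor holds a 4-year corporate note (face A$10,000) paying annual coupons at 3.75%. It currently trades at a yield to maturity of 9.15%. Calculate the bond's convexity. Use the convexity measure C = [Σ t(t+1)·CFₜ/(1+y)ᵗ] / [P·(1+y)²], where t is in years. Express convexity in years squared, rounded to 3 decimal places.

With y = 0.0915:
  t   CF        PV=CF/(1+0.0915)^t    t·PV        t(t+1)·PV
  1       375.00       343.5639       343.5639         687.1278
  2       375.00       314.7631       629.5262       1,888.5785
  3       375.00       288.3766       865.1299       3,460.5194
  4    10,375.00     7,309.5921    29,238.3686     146,191.8429
  Σ                  8,256.2957    31,076.5885     152,228.0686
P = 8,256.2957.
Convexity = Σ t(t+1)·PV / [P·(1+y)²] = 152,228.0686 / (8,256.2957 × 1.191372) = 15.47612.

15.476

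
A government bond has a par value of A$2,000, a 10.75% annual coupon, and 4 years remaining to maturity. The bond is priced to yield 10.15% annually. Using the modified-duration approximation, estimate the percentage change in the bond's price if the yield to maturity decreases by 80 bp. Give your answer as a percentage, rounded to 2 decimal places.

Periodic yield y = 0.1015. Modified duration first:
  t   CF        PV=CF/(1+0.1015)^t    t·PV
  1       215.00       195.1884       195.1884
  2       215.00       177.2023       354.4047
  3       215.00       160.8737       482.6210
  4     2,215.00     1,504.6508     6,018.6033
  Σ                  2,037.9152     7,050.8173
P = 2,037.9152; D_Mac = 3.45982 yrs; D_mod = 3.45982/(1+0.1015) = 3.14101 yrs.
ΔP/P ≈ -D_mod · Δy = -3.14101 × (-0.008) = +0.025128 = +2.5128%.

+2.51%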